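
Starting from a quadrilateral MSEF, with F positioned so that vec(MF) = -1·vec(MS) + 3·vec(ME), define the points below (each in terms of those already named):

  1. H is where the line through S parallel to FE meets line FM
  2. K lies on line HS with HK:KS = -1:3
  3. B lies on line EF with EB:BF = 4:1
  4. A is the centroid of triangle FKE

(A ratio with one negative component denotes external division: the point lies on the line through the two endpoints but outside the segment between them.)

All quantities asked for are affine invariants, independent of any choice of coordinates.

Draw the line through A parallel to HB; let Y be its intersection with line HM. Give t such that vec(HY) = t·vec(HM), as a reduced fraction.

Set M = (0, 0), S = (1, 0), E = (0, 1), F = (-1, 3); any affine frame gives the same invariant.
1. H is where the line through S parallel to FE meets line FM ⇒ H = (-2, 6)
2. K lies on line HS with HK:KS = -1:3 ⇒ K = (-7/2, 9)
3. B lies on line EF with EB:BF = 4:1 ⇒ B = (-4/5, 13/5)
4. A is the centroid of triangle FKE ⇒ A = (-3/2, 13/3)
through A parallel to HB: direction (6/5, -17/5); meets HM at Y = (-1/2, 3/2)
Y = H + t·(M−H) with t = 3/4

t = 3/4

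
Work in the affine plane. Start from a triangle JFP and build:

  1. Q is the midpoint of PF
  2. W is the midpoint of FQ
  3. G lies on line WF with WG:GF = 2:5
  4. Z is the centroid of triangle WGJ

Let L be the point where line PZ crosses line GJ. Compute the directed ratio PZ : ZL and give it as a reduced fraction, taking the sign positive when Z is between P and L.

Work in coordinates with J = (0, 0), F = (1, 0), P = (0, 1).
1. Q is the midpoint of PF ⇒ Q = (1/2, 1/2)
2. W is the midpoint of FQ ⇒ W = (3/4, 1/4)
3. G lies on line WF with WG:GF = 2:5 ⇒ G = (23/28, 5/28)
4. Z is the centroid of triangle WGJ ⇒ Z = (11/21, 1/7)
line PZ meets GJ at L = (253/469, 55/469)
Z = P + t·(L−P) with t = 67/69, so PZ:ZL = 67/69:2/69

PZ:ZL = 67/2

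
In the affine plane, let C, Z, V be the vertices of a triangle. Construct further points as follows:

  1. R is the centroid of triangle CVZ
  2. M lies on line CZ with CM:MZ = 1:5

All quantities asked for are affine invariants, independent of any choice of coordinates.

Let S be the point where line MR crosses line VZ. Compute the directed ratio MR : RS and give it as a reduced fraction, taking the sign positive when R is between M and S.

Choose coordinates C = (0, 0), Z = (1, 0), V = (0, 1).
1. R is the centroid of triangle CVZ ⇒ R = (1/3, 1/3)
2. M lies on line CZ with CM:MZ = 1:5 ⇒ M = (1/6, 0)
line MR meets VZ at S = (4/9, 5/9)
R = M + t·(S−M) with t = 3/5, so MR:RS = 3/5:2/5

MR:RS = 3/2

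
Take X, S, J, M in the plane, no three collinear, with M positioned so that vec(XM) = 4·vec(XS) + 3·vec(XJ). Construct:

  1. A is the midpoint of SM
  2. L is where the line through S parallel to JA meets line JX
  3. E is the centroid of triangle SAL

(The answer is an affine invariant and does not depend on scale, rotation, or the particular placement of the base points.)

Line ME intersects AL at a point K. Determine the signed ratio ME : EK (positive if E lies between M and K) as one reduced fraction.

Assign X = (0, 0), S = (1, 0), J = (0, 1), M = (4, 3) — the answer is frame-independent, so this choice is without loss of generality.
1. A is the midpoint of SM ⇒ A = (5/2, 3/2)
2. L is where the line through S parallel to JA meets line JX ⇒ L = (0, -1/5)
3. E is the centroid of triangle SAL ⇒ E = (7/6, 13/30)
line ME meets AL at K = (15/8, 43/40)
E = M + t·(K−M) with t = 4/3, so ME:EK = 4/3:-1/3

ME:EK = -4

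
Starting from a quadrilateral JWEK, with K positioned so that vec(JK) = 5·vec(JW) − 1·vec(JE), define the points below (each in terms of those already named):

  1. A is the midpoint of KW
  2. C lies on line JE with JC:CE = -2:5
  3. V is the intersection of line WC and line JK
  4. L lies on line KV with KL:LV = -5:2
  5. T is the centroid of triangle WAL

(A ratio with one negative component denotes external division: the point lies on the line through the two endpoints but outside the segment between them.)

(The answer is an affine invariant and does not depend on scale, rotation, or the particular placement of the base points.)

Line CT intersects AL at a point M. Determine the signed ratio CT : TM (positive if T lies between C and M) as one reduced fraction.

CT:TM = -81/5

Assign J = (0, 0), W = (1, 0), E = (0, 1), K = (5, -1) — the answer is frame-independent, so this choice is without loss of generality.
1. A is the midpoint of KW ⇒ A = (3, -1/2)
2. C lies on line JE with JC:CE = -2:5 ⇒ C = (0, -2/3)
3. V is the intersection of line WC and line JK ⇒ V = (10/13, -2/13)
4. L lies on line KV with KL:LV = -5:2 ⇒ L = (-80/39, 16/39)
5. T is the centroid of triangle WAL ⇒ T = (76/117, -7/234)
line CT meets AL at M = (5776/9477, -656/9477)
T = C + t·(M−C) with t = 81/76, so CT:TM = 81/76:-5/76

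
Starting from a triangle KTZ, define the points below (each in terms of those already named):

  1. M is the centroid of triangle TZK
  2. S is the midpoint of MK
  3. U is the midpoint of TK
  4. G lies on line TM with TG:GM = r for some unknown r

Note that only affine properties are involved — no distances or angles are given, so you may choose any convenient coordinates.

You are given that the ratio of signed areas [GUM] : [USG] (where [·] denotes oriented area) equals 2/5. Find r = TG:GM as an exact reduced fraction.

r = 4

Assign K = (0, 0), T = (1, 0), Z = (0, 1) — the answer is frame-independent, so this choice is without loss of generality.
1. M is the centroid of triangle TZK ⇒ M = (1/3, 1/3)
2. S is the midpoint of MK ⇒ S = (1/6, 1/6)
3. U is the midpoint of TK ⇒ U = (1/2, 0)
4. With TG:GM = r, write λ = r/(r+1) so G = T + λ·(M−T); G is affine-linear in λ
Every point depending on G is an affine combination of G and λ-independent points, so each such coordinate is linear in λ; the λ² term in each signed area is a multiple of (M−T)×(M−T) = 0, so 2·[GUM] and 2·[USG] are each linear in λ. Evaluating at λ=0 and λ=1:
  2·[GUM] = 1/6·λ − 1/6,   2·[USG] = -1/12
So [GUM]:[USG] = (1/6·λ − 1/6) / (-1/12). Setting this equal to 2/5:
  1/6·λ − 1/6 = 2/5·(-1/12)  ⇒  λ = 4/5
Then r = λ/(1−λ) = (4/5)/(1/5) = 4. Check: with r = 4, G = (7/15, 4/15) and [GUM]:[USG] = 2/5 as required.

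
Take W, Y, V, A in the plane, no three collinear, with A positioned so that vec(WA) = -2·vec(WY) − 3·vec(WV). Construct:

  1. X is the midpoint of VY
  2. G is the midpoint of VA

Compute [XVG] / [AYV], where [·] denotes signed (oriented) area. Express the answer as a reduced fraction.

Set W = (0, 0), Y = (1, 0), V = (0, 1), A = (-2, -3); any affine frame gives the same invariant.
1. X is the midpoint of VY ⇒ X = (1/2, 1/2)
2. G is the midpoint of VA ⇒ G = (-1, -1)
2·[XVG] = 3/2, 2·[AYV] = 6
[XVG]:[AYV] = 3/2:6 = 1/4

[XVG]:[AYV] = 1/4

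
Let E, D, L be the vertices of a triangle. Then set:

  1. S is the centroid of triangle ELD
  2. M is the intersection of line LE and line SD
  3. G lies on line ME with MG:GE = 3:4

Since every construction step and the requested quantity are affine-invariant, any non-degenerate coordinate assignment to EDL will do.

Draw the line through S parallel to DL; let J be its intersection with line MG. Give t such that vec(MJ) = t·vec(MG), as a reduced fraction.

Set E = (0, 0), D = (1, 0), L = (0, 1); any affine frame gives the same invariant.
1. S is the centroid of triangle ELD ⇒ S = (1/3, 1/3)
2. M is the intersection of line LE and line SD ⇒ M = (0, 1/2)
3. G lies on line ME with MG:GE = 3:4 ⇒ G = (0, 2/7)
through S parallel to DL: direction (-1, 1); meets MG at J = (0, 2/3)
J = M + t·(G−M) with t = -7/9

t = -7/9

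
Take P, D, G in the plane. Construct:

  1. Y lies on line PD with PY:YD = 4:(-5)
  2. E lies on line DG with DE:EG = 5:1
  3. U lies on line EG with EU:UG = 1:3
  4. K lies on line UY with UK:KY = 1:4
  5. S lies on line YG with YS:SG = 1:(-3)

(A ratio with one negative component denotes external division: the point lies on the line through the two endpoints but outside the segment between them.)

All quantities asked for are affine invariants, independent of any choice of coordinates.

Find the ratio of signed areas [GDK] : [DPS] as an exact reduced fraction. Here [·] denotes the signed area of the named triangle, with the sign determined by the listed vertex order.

Choose coordinates P = (0, 0), D = (1, 0), G = (0, 1).
1. Y lies on line PD with PY:YD = 4:(-5) ⇒ Y = (-4, 0)
2. E lies on line DG with DE:EG = 5:1 ⇒ E = (1/6, 5/6)
3. U lies on line EG with EU:UG = 1:3 ⇒ U = (1/8, 7/8)
4. K lies on line UY with UK:KY = 1:4 ⇒ K = (-7/10, 7/10)
5. S lies on line YG with YS:SG = 1:(-3) ⇒ S = (-6, -1/2)
2·[GDK] = -1, 2·[DPS] = 1/2
[GDK]:[DPS] = -1:1/2 = -2

[GDK]:[DPS] = -2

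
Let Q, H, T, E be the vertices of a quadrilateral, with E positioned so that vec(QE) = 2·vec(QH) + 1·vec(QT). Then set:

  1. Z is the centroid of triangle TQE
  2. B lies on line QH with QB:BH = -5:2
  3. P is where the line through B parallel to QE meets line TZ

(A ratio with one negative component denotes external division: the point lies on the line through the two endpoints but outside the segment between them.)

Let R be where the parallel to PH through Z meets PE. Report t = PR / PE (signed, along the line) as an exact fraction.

t = 7/9

Choose coordinates Q = (0, 0), H = (1, 0), T = (0, 1), E = (2, 1).
1. Z is the centroid of triangle TQE ⇒ Z = (2/3, 2/3)
2. B lies on line QH with QB:BH = -5:2 ⇒ B = (5/3, 0)
3. P is where the line through B parallel to QE meets line TZ ⇒ P = (11/6, 1/12)
through Z parallel to PH: direction (-5/6, -1/12); meets PE at R = (53/27, 43/54)
R = P + t·(E−P) with t = 7/9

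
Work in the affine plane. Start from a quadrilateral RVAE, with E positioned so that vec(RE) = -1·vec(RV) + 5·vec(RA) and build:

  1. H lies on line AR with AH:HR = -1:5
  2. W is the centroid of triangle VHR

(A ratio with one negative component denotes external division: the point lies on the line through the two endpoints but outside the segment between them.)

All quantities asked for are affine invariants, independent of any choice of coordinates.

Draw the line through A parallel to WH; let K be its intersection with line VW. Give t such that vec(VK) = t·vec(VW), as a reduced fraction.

t = 6/5

Assign R = (0, 0), V = (1, 0), A = (0, 1), E = (-1, 5) — the answer is frame-independent, so this choice is without loss of generality.
1. H lies on line AR with AH:HR = -1:5 ⇒ H = (0, 5/4)
2. W is the centroid of triangle VHR ⇒ W = (1/3, 5/12)
through A parallel to WH: direction (-1/3, 5/6); meets VW at K = (1/5, 1/2)
K = V + t·(W−V) with t = 6/5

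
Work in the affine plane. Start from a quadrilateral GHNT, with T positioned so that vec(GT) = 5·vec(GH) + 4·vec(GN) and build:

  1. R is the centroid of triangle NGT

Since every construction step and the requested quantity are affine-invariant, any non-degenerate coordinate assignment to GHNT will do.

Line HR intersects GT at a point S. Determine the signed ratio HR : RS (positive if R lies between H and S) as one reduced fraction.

Work in coordinates with G = (0, 0), H = (1, 0), N = (0, 1), T = (5, 4).
1. R is the centroid of triangle NGT ⇒ R = (5/3, 5/3)
line HR meets GT at S = (25/17, 20/17)
R = H + t·(S−H) with t = 17/12, so HR:RS = 17/12:-5/12

HR:RS = -17/5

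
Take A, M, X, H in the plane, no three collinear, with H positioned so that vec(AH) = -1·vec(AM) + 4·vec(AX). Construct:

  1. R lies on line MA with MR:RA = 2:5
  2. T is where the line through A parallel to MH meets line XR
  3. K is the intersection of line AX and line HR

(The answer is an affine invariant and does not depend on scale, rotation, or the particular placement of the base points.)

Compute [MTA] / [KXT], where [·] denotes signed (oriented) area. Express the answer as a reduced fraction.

Choose coordinates A = (0, 0), M = (1, 0), X = (0, 1), H = (-1, 4).
1. R lies on line MA with MR:RA = 2:5 ⇒ R = (5/7, 0)
2. T is where the line through A parallel to MH meets line XR ⇒ T = (-5/3, 10/3)
3. K is the intersection of line AX and line HR ⇒ K = (0, 5/3)
2·[MTA] = 10/3, 2·[KXT] = -10/9
[MTA]:[KXT] = 10/3:-10/9 = -3

[MTA]:[KXT] = -3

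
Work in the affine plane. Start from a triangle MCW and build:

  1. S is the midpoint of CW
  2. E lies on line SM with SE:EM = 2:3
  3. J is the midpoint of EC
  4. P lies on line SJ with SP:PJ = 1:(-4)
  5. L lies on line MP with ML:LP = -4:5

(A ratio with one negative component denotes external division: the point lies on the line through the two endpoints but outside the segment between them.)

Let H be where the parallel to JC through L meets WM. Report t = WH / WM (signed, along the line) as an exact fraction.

Assign M = (0, 0), C = (1, 0), W = (0, 1) — the answer is frame-independent, so this choice is without loss of generality.
1. S is the midpoint of CW ⇒ S = (1/2, 1/2)
2. E lies on line SM with SE:EM = 2:3 ⇒ E = (3/10, 3/10)
3. J is the midpoint of EC ⇒ J = (13/20, 3/20)
4. P lies on line SJ with SP:PJ = 1:(-4) ⇒ P = (9/20, 37/60)
5. L lies on line MP with ML:LP = -4:5 ⇒ L = (-9/5, -37/15)
through L parallel to JC: direction (7/20, -3/20); meets WM at H = (0, -68/21)
H = W + t·(M−W) with t = 89/21

t = 89/21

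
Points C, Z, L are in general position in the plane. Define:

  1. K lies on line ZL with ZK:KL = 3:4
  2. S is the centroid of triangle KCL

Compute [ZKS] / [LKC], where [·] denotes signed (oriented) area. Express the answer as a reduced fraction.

Choose coordinates C = (0, 0), Z = (1, 0), L = (0, 1).
1. K lies on line ZL with ZK:KL = 3:4 ⇒ K = (4/7, 3/7)
2. S is the centroid of triangle KCL ⇒ S = (4/21, 10/21)
2·[ZKS] = 1/7, 2·[LKC] = -4/7
[ZKS]:[LKC] = 1/7:-4/7 = -1/4

[ZKS]:[LKC] = -1/4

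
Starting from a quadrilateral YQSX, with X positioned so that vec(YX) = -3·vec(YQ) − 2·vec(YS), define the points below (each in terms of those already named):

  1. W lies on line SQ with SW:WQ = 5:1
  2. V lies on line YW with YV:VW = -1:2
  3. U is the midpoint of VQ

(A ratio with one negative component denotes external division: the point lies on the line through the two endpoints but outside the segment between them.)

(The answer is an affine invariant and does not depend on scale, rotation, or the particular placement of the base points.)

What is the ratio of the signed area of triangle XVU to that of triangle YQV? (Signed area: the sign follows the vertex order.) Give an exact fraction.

Work in coordinates with Y = (0, 0), Q = (1, 0), S = (0, 1), X = (-3, -2).
1. W lies on line SQ with SW:WQ = 5:1 ⇒ W = (5/6, 1/6)
2. V lies on line YW with YV:VW = -1:2 ⇒ V = (-5/6, -1/6)
3. U is the midpoint of VQ ⇒ U = (1/12, -1/12)
2·[XVU] = -3/2, 2·[YQV] = -1/6
[XVU]:[YQV] = -3/2:-1/6 = 9

[XVU]:[YQV] = 9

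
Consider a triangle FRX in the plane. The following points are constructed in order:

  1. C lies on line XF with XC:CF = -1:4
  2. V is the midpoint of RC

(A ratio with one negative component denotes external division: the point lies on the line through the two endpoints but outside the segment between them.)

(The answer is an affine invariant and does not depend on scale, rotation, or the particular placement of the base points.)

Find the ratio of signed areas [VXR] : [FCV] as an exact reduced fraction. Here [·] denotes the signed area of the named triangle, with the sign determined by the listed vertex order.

[VXR]:[FCV] = -1/4

Set F = (0, 0), R = (1, 0), X = (0, 1); any affine frame gives the same invariant.
1. C lies on line XF with XC:CF = -1:4 ⇒ C = (0, 4/3)
2. V is the midpoint of RC ⇒ V = (1/2, 2/3)
2·[VXR] = 1/6, 2·[FCV] = -2/3
[VXR]:[FCV] = 1/6:-2/3 = -1/4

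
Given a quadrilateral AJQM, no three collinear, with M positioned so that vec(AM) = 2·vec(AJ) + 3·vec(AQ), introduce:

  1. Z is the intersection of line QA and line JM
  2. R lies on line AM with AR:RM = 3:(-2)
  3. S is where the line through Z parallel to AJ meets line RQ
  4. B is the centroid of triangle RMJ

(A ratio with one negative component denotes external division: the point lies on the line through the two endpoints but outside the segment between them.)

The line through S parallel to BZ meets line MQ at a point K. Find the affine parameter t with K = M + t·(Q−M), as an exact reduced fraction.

Set A = (0, 0), J = (1, 0), Q = (0, 1), M = (2, 3); any affine frame gives the same invariant.
1. Z is the intersection of line QA and line JM ⇒ Z = (0, -3)
2. R lies on line AM with AR:RM = 3:(-2) ⇒ R = (6, 9)
3. S is where the line through Z parallel to AJ meets line RQ ⇒ S = (-3, -3)
4. B is the centroid of triangle RMJ ⇒ B = (3, 4)
through S parallel to BZ: direction (-3, -7); meets MQ at K = (-9/4, -5/4)
K = M + t·(Q−M) with t = 17/8

t = 17/8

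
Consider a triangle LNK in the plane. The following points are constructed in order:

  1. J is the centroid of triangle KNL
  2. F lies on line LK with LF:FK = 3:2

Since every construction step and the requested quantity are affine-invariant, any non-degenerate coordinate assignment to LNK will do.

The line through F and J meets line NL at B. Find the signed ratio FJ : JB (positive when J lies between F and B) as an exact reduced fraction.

FJ:JB = 4/5

Assign L = (0, 0), N = (1, 0), K = (0, 1) — the answer is frame-independent, so this choice is without loss of generality.
1. J is the centroid of triangle KNL ⇒ J = (1/3, 1/3)
2. F lies on line LK with LF:FK = 3:2 ⇒ F = (0, 3/5)
line FJ meets NL at B = (3/4, 0)
J = F + t·(B−F) with t = 4/9, so FJ:JB = 4/9:5/9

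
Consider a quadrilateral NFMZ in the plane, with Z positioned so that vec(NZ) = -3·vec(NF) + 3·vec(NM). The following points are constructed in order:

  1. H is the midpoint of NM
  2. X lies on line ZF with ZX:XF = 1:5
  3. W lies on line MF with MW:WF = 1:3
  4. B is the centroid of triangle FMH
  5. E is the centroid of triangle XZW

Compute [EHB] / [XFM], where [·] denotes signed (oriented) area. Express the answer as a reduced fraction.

Set N = (0, 0), F = (1, 0), M = (0, 1), Z = (-3, 3); any affine frame gives the same invariant.
1. H is the midpoint of NM ⇒ H = (0, 1/2)
2. X lies on line ZF with ZX:XF = 1:5 ⇒ X = (-7/3, 5/2)
3. W lies on line MF with MW:WF = 1:3 ⇒ W = (1/4, 3/4)
4. B is the centroid of triangle FMH ⇒ B = (1/3, 1/2)
5. E is the centroid of triangle XZW ⇒ E = (-61/36, 25/12)
2·[EHB] = 19/36, 2·[XFM] = 5/6
[EHB]:[XFM] = 19/36:5/6 = 19/30

[EHB]:[XFM] = 19/30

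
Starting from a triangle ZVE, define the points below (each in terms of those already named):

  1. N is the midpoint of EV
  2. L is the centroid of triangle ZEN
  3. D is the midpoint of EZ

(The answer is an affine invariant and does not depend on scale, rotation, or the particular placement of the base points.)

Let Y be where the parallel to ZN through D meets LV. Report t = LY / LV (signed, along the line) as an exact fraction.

Assign Z = (0, 0), V = (1, 0), E = (0, 1) — the answer is frame-independent, so this choice is without loss of generality.
1. N is the midpoint of EV ⇒ N = (1/2, 1/2)
2. L is the centroid of triangle ZEN ⇒ L = (1/6, 1/2)
3. D is the midpoint of EZ ⇒ D = (0, 1/2)
through D parallel to ZN: direction (1/2, 1/2); meets LV at Y = (1/16, 9/16)
Y = L + t·(V−L) with t = -1/8

t = -1/8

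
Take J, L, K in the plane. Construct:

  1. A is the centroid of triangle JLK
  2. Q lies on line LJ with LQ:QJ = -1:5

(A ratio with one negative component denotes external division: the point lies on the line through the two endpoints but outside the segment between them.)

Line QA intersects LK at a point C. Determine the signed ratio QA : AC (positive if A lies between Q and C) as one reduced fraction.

Assign J = (0, 0), L = (1, 0), K = (0, 1) — the answer is frame-independent, so this choice is without loss of generality.
1. A is the centroid of triangle JLK ⇒ A = (1/3, 1/3)
2. Q lies on line LJ with LQ:QJ = -1:5 ⇒ Q = (5/4, 0)
line QA meets LK at C = (6/7, 1/7)
A = Q + t·(C−Q) with t = 7/3, so QA:AC = 7/3:-4/3

QA:AC = -7/4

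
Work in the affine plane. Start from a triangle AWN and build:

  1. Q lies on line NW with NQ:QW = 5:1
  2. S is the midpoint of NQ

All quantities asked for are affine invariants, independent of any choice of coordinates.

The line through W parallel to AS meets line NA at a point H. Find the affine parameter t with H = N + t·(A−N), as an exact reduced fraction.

t = 12/5

Set A = (0, 0), W = (1, 0), N = (0, 1); any affine frame gives the same invariant.
1. Q lies on line NW with NQ:QW = 5:1 ⇒ Q = (5/6, 1/6)
2. S is the midpoint of NQ ⇒ S = (5/12, 7/12)
through W parallel to AS: direction (5/12, 7/12); meets NA at H = (0, -7/5)
H = N + t·(A−N) with t = 12/5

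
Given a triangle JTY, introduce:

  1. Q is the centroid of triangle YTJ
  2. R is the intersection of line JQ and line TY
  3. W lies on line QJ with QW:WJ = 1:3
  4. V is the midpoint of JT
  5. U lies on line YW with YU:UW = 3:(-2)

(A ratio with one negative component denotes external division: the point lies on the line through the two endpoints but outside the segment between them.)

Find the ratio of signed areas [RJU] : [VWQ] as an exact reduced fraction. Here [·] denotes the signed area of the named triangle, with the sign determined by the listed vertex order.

[RJU]:[VWQ] = -24

Choose coordinates J = (0, 0), T = (1, 0), Y = (0, 1).
1. Q is the centroid of triangle YTJ ⇒ Q = (1/3, 1/3)
2. R is the intersection of line JQ and line TY ⇒ R = (1/2, 1/2)
3. W lies on line QJ with QW:WJ = 1:3 ⇒ W = (1/4, 1/4)
4. V is the midpoint of JT ⇒ V = (1/2, 0)
5. U lies on line YW with YU:UW = 3:(-2) ⇒ U = (3/4, -5/4)
2·[RJU] = 1, 2·[VWQ] = -1/24
[RJU]:[VWQ] = 1:-1/24 = -24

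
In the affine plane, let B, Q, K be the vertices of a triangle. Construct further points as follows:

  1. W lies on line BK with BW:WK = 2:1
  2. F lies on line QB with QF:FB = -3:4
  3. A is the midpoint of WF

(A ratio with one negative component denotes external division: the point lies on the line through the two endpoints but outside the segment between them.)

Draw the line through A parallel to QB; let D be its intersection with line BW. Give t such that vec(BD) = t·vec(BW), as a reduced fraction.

t = 1/2

Choose coordinates B = (0, 0), Q = (1, 0), K = (0, 1).
1. W lies on line BK with BW:WK = 2:1 ⇒ W = (0, 2/3)
2. F lies on line QB with QF:FB = -3:4 ⇒ F = (4, 0)
3. A is the midpoint of WF ⇒ A = (2, 1/3)
through A parallel to QB: direction (-1, 0); meets BW at D = (0, 1/3)
D = B + t·(W−B) with t = 1/2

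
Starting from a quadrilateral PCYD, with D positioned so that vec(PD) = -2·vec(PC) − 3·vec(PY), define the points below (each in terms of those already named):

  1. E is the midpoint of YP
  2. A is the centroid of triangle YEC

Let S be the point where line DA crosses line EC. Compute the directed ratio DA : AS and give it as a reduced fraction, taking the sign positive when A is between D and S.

Work in coordinates with P = (0, 0), C = (1, 0), Y = (0, 1), D = (-2, -3).
1. E is the midpoint of YP ⇒ E = (0, 1/2)
2. A is the centroid of triangle YEC ⇒ A = (1/3, 1/2)
line DA meets EC at S = (1/4, 3/8)
A = D + t·(S−D) with t = 28/27, so DA:AS = 28/27:-1/27

DA:AS = -28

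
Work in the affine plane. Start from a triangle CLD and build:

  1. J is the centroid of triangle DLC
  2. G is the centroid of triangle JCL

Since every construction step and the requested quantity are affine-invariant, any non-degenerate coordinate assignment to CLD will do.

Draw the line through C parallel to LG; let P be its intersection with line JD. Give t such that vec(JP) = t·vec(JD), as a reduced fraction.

t = -2/3

Work in coordinates with C = (0, 0), L = (1, 0), D = (0, 1).
1. J is the centroid of triangle DLC ⇒ J = (1/3, 1/3)
2. G is the centroid of triangle JCL ⇒ G = (4/9, 1/9)
through C parallel to LG: direction (-5/9, 1/9); meets JD at P = (5/9, -1/9)
P = J + t·(D−J) with t = -2/3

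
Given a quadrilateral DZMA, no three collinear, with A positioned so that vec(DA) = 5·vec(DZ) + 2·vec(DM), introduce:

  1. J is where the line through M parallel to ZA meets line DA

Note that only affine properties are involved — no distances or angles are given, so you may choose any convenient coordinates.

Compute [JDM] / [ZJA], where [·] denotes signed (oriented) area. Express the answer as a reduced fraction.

Assign D = (0, 0), Z = (1, 0), M = (0, 1), A = (5, 2) — the answer is frame-independent, so this choice is without loss of generality.
1. J is where the line through M parallel to ZA meets line DA ⇒ J = (-10, -4)
2·[JDM] = 10, 2·[ZJA] = -6
[JDM]:[ZJA] = 10:-6 = -5/3

[JDM]:[ZJA] = -5/3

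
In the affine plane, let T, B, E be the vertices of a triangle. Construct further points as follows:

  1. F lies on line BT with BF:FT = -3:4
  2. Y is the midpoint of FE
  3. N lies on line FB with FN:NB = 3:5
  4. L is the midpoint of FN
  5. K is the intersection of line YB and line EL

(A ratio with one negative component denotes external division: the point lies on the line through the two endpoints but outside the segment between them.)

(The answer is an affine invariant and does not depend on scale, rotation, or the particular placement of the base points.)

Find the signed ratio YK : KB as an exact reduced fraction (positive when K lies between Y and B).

Choose coordinates T = (0, 0), B = (1, 0), E = (0, 1).
1. F lies on line BT with BF:FT = -3:4 ⇒ F = (4, 0)
2. Y is the midpoint of FE ⇒ Y = (2, 1/2)
3. N lies on line FB with FN:NB = 3:5 ⇒ N = (23/8, 0)
4. L is the midpoint of FN ⇒ L = (55/16, 0)
5. K is the intersection of line YB and line EL ⇒ K = (55/29, 13/29)
K = Y + t·(B−Y) with t = 3/29, so YK:KB = t:(1−t) = 3/29:26/29

YK:KB = 3/26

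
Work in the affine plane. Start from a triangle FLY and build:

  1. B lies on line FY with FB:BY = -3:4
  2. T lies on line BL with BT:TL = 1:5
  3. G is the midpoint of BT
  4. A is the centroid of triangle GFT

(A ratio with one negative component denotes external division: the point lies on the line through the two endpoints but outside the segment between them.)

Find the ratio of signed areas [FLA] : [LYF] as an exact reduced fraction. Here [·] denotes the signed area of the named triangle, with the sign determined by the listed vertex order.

[FLA]:[LYF] = -7/4

Assign F = (0, 0), L = (1, 0), Y = (0, 1) — the answer is frame-independent, so this choice is without loss of generality.
1. B lies on line FY with FB:BY = -3:4 ⇒ B = (0, -3)
2. T lies on line BL with BT:TL = 1:5 ⇒ T = (1/6, -5/2)
3. G is the midpoint of BT ⇒ G = (1/12, -11/4)
4. A is the centroid of triangle GFT ⇒ A = (1/12, -7/4)
2·[FLA] = -7/4, 2·[LYF] = 1
[FLA]:[LYF] = -7/4:1 = -7/4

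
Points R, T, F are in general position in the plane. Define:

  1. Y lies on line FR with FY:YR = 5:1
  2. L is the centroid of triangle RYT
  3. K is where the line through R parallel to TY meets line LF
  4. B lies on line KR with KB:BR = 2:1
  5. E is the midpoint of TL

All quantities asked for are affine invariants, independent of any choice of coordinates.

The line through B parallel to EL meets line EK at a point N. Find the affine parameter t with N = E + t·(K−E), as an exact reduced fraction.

t = 9/11

Choose coordinates R = (0, 0), T = (1, 0), F = (0, 1).
1. Y lies on line FR with FY:YR = 5:1 ⇒ Y = (0, 1/6)
2. L is the centroid of triangle RYT ⇒ L = (1/3, 1/18)
3. K is where the line through R parallel to TY meets line LF ⇒ K = (3/8, -1/16)
4. B lies on line KR with KB:BR = 2:1 ⇒ B = (1/8, -1/48)
5. E is the midpoint of TL ⇒ E = (2/3, 1/36)
through B parallel to EL: direction (-1/3, 1/36); meets EK at N = (113/264, -73/1584)
N = E + t·(K−E) with t = 9/11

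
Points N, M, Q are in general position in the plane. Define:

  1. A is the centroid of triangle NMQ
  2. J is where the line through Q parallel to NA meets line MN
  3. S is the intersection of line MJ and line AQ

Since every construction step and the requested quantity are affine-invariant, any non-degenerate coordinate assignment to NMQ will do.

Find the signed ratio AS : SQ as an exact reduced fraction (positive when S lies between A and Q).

AS:SQ = -1/3

Choose coordinates N = (0, 0), M = (1, 0), Q = (0, 1).
1. A is the centroid of triangle NMQ ⇒ A = (1/3, 1/3)
2. J is where the line through Q parallel to NA meets line MN ⇒ J = (-1, 0)
3. S is the intersection of line MJ and line AQ ⇒ S = (1/2, 0)
S = A + t·(Q−A) with t = -1/2, so AS:SQ = t:(1−t) = -1/2:3/2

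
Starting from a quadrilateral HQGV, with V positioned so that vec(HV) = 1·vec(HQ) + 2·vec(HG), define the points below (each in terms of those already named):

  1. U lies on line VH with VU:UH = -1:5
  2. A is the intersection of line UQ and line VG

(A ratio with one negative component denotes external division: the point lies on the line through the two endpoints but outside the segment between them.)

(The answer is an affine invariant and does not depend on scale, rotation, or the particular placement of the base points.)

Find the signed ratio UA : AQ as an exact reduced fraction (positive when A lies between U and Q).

Work in coordinates with H = (0, 0), Q = (1, 0), G = (0, 1), V = (1, 2).
1. U lies on line VH with VU:UH = -1:5 ⇒ U = (5/4, 5/2)
2. A is the intersection of line UQ and line VG ⇒ A = (11/9, 20/9)
A = U + t·(Q−U) with t = 1/9, so UA:AQ = t:(1−t) = 1/9:8/9

UA:AQ = 1/8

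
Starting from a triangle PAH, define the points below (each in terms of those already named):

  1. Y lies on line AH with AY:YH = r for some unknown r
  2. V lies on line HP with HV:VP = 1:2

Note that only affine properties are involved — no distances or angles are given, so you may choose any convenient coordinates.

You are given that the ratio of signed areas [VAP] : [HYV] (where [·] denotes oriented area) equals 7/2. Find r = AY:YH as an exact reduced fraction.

Set P = (0, 0), A = (1, 0), H = (0, 1); any affine frame gives the same invariant.
1. With AY:YH = r, write λ = r/(r+1) so Y = A + λ·(H−A); Y is affine-linear in λ
2. V lies on line HP with HV:VP = 1:2 ⇒ V = (0, 2/3)
Every point depending on Y is an affine combination of Y and λ-independent points, so each such coordinate is linear in λ; the λ² term in each signed area is a multiple of (H−A)×(H−A) = 0, so 2·[VAP] and 2·[HYV] are each linear in λ. Evaluating at λ=0 and λ=1:
  2·[VAP] = -2/3,   2·[HYV] = 1/3·λ − 1/3
So [VAP]:[HYV] = (-2/3) / (1/3·λ − 1/3). Setting this equal to 7/2:
  -2/3 = 7/2·(1/3·λ − 1/3)  ⇒  λ = 3/7
Then r = λ/(1−λ) = (3/7)/(4/7) = 3/4. Check: with r = 3/4, Y = (4/7, 3/7) and [VAP]:[HYV] = 7/2 as required.

r = 3/4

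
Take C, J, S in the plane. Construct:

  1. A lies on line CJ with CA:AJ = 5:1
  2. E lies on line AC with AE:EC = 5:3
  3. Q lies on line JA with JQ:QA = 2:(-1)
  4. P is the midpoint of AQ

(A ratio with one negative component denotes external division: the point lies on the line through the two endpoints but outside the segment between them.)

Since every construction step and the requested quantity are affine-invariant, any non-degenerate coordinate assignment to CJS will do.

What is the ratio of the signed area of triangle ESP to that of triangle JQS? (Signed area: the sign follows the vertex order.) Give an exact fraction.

[ESP]:[JQS] = 21/16

Choose coordinates C = (0, 0), J = (1, 0), S = (0, 1).
1. A lies on line CJ with CA:AJ = 5:1 ⇒ A = (5/6, 0)
2. E lies on line AC with AE:EC = 5:3 ⇒ E = (5/16, 0)
3. Q lies on line JA with JQ:QA = 2:(-1) ⇒ Q = (2/3, 0)
4. P is the midpoint of AQ ⇒ P = (3/4, 0)
2·[ESP] = -7/16, 2·[JQS] = -1/3
[ESP]:[JQS] = -7/16:-1/3 = 21/16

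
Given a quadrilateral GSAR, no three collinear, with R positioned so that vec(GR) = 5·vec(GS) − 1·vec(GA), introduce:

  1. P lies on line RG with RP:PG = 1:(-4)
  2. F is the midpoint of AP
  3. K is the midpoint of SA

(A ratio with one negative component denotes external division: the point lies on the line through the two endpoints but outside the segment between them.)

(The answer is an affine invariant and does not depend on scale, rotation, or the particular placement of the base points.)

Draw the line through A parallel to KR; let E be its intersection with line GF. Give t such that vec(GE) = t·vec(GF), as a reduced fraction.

Work in coordinates with G = (0, 0), S = (1, 0), A = (0, 1), R = (5, -1).
1. P lies on line RG with RP:PG = 1:(-4) ⇒ P = (20/3, -4/3)
2. F is the midpoint of AP ⇒ F = (10/3, -1/6)
3. K is the midpoint of SA ⇒ K = (1/2, 1/2)
through A parallel to KR: direction (9/2, -3/2); meets GF at E = (60/17, -3/17)
E = G + t·(F−G) with t = 18/17

t = 18/17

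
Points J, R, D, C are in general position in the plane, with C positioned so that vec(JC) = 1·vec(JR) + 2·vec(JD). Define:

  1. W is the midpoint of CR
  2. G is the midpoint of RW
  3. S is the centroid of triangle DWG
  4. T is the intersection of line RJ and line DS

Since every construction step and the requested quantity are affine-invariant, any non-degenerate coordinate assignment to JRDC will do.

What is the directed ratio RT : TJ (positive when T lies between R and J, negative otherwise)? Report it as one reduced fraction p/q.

RT:TJ = -3/4

Choose coordinates J = (0, 0), R = (1, 0), D = (0, 1), C = (1, 2).
1. W is the midpoint of CR ⇒ W = (1, 1)
2. G is the midpoint of RW ⇒ G = (1, 1/2)
3. S is the centroid of triangle DWG ⇒ S = (2/3, 5/6)
4. T is the intersection of line RJ and line DS ⇒ T = (4, 0)
T = R + t·(J−R) with t = -3, so RT:TJ = t:(1−t) = -3:4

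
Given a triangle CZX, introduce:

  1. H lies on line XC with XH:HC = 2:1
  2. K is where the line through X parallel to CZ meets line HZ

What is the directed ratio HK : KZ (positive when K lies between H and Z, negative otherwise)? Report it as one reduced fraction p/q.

Choose coordinates C = (0, 0), Z = (1, 0), X = (0, 1).
1. H lies on line XC with XH:HC = 2:1 ⇒ H = (0, 1/3)
2. K is where the line through X parallel to CZ meets line HZ ⇒ K = (-2, 1)
K = H + t·(Z−H) with t = -2, so HK:KZ = t:(1−t) = -2:3

HK:KZ = -2/3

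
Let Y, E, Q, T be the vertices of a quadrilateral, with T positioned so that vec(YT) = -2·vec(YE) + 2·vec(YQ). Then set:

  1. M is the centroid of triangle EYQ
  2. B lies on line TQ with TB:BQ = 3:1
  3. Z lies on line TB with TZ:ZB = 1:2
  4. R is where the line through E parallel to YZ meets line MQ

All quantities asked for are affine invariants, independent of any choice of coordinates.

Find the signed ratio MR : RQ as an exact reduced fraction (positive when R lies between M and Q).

MR:RQ = -8/3

Set Y = (0, 0), E = (1, 0), Q = (0, 1), T = (-2, 2); any affine frame gives the same invariant.
1. M is the centroid of triangle EYQ ⇒ M = (1/3, 1/3)
2. B lies on line TQ with TB:BQ = 3:1 ⇒ B = (-1/2, 5/4)
3. Z lies on line TB with TZ:ZB = 1:2 ⇒ Z = (-3/2, 7/4)
4. R is where the line through E parallel to YZ meets line MQ ⇒ R = (-1/5, 7/5)
R = M + t·(Q−M) with t = 8/5, so MR:RQ = t:(1−t) = 8/5:-3/5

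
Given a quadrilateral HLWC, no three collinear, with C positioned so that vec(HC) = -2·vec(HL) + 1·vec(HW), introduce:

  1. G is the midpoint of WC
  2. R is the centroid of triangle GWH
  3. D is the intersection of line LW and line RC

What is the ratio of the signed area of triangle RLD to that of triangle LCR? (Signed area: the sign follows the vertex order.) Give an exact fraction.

[RLD]:[LCR] = -1/2

Set H = (0, 0), L = (1, 0), W = (0, 1), C = (-2, 1); any affine frame gives the same invariant.
1. G is the midpoint of WC ⇒ G = (-1, 1)
2. R is the centroid of triangle GWH ⇒ R = (-1/3, 2/3)
3. D is the intersection of line LW and line RC ⇒ D = (1/2, 1/2)
2·[RLD] = 1/3, 2·[LCR] = -2/3
[RLD]:[LCR] = 1/3:-2/3 = -1/2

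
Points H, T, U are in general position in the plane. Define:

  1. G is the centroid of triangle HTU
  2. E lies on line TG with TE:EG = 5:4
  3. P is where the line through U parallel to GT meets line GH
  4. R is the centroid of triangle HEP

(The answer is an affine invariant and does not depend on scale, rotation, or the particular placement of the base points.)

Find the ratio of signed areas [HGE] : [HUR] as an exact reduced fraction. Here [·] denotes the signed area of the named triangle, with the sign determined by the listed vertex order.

Assign H = (0, 0), T = (1, 0), U = (0, 1) — the answer is frame-independent, so this choice is without loss of generality.
1. G is the centroid of triangle HTU ⇒ G = (1/3, 1/3)
2. E lies on line TG with TE:EG = 5:4 ⇒ E = (17/27, 5/27)
3. P is where the line through U parallel to GT meets line GH ⇒ P = (2/3, 2/3)
4. R is the centroid of triangle HEP ⇒ R = (35/81, 23/81)
2·[HGE] = -4/27, 2·[HUR] = -35/81
[HGE]:[HUR] = -4/27:-35/81 = 12/35

[HGE]:[HUR] = 12/35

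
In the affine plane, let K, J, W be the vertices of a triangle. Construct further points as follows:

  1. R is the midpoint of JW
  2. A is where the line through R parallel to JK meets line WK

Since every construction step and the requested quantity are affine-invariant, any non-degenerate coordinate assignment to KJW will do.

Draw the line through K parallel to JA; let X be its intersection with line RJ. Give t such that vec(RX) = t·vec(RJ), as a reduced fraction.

t = 3

Work in coordinates with K = (0, 0), J = (1, 0), W = (0, 1).
1. R is the midpoint of JW ⇒ R = (1/2, 1/2)
2. A is where the line through R parallel to JK meets line WK ⇒ A = (0, 1/2)
through K parallel to JA: direction (-1, 1/2); meets RJ at X = (2, -1)
X = R + t·(J−R) with t = 3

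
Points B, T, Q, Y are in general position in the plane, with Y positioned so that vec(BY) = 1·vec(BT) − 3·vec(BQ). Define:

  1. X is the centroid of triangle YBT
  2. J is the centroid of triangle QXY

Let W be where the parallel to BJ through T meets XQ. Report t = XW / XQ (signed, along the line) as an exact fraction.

t = 2

Set B = (0, 0), T = (1, 0), Q = (0, 1), Y = (1, -3); any affine frame gives the same invariant.
1. X is the centroid of triangle YBT ⇒ X = (2/3, -1)
2. J is the centroid of triangle QXY ⇒ J = (5/9, -1)
through T parallel to BJ: direction (5/9, -1); meets XQ at W = (-2/3, 3)
W = X + t·(Q−X) with t = 2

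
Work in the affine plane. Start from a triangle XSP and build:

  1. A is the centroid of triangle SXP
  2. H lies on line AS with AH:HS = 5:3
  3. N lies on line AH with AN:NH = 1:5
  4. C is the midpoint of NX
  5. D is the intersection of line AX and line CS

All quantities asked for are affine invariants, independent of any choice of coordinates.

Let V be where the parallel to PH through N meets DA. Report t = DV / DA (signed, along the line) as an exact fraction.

Choose coordinates X = (0, 0), S = (1, 0), P = (0, 1).
1. A is the centroid of triangle SXP ⇒ A = (1/3, 1/3)
2. H lies on line AS with AH:HS = 5:3 ⇒ H = (3/4, 1/8)
3. N lies on line AH with AN:NH = 1:5 ⇒ N = (29/72, 43/144)
4. C is the midpoint of NX ⇒ C = (29/144, 43/288)
5. D is the intersection of line AX and line CS ⇒ D = (43/273, 43/273)
through N parallel to PH: direction (3/4, -7/8); meets DA at V = (83/234, 83/234)
V = D + t·(A−D) with t = 323/288

t = 323/288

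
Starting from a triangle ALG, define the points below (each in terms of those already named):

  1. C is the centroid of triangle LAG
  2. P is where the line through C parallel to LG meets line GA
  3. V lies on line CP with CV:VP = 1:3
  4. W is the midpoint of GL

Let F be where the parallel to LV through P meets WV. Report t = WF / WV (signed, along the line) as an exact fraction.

Assign A = (0, 0), L = (1, 0), G = (0, 1) — the answer is frame-independent, so this choice is without loss of generality.
1. C is the centroid of triangle LAG ⇒ C = (1/3, 1/3)
2. P is where the line through C parallel to LG meets line GA ⇒ P = (0, 2/3)
3. V lies on line CP with CV:VP = 1:3 ⇒ V = (1/4, 5/12)
4. W is the midpoint of GL ⇒ W = (1/2, 1/2)
through P parallel to LV: direction (-3/4, 5/12); meets WV at F = (3/8, 11/24)
F = W + t·(V−W) with t = 1/2

t = 1/2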